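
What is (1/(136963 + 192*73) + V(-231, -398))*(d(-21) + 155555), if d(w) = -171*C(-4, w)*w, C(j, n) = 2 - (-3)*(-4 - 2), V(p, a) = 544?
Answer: 8057123671123/150979 ≈ 5.3366e+7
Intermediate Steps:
C(j, n) = -16 (C(j, n) = 2 - (-3)*(-6) = 2 - 1*18 = 2 - 18 = -16)
d(w) = 2736*w (d(w) = -(-2736)*w = 2736*w)
(1/(136963 + 192*73) + V(-231, -398))*(d(-21) + 155555) = (1/(136963 + 192*73) + 544)*(2736*(-21) + 155555) = (1/(136963 + 14016) + 544)*(-57456 + 155555) = (1/150979 + 544)*98099 = (82132577/150979)*98099 = 8057123671123/150979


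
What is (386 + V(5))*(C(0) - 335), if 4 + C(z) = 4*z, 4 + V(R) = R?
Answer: -131193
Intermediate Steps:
V(R) = -4 + R
C(z) = -4 + 4*z
(386 + V(5))*(C(0) - 335) = (386 + (-4 + 5))*((-4 + 4*0) - 335) = (386 + 1)*((-4 + 0) - 335) = 387*(-4 - 335) = 387*(-339) = -131193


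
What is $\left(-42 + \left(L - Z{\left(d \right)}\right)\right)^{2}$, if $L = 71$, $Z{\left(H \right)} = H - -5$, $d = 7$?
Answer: $289$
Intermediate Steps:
$Z{\left(H \right)} = 5 + H$ ($Z{\left(H \right)} = H + 5 = 5 + H$)
$\left(-42 + \left(L - Z{\left(d \right)}\right)\right)^{2} = \left(-42 + \left(71 - \left(5 + 7\right)\right)\right)^{2} = \left(-42 + \left(71 - 12\right)\right)^{2} = \left(-42 + 59\right)^{2} = 17^{2} = 289$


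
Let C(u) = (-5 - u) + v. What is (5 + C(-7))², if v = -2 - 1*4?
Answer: 1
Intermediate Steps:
v = -6 (v = -2 - 4 = -6)
C(u) = -11 - u (C(u) = (-5 - u) - 6 = -11 - u)
(5 + C(-7))² = (5 + (-11 - 1*(-7)))² = (5 + (-11 + 7))² = (5 - 4)² = 1² = 1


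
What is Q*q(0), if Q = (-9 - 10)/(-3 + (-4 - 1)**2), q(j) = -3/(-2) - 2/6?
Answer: -133/132 ≈ -1.0076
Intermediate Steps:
q(j) = 7/6 (q(j) = -3*(-1/2) - 2*1/6 = 3/2 - 1/3 = 7/6)
Q = -19/22 (Q = -19/(-3 + (-5)**2) = -19/(-3 + 25) = -19/22 ≈ -0.86364)
Q*q(0) = -19/22*7/6 = -133/132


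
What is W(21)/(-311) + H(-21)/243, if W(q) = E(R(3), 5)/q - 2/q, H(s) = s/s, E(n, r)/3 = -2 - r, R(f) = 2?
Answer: 4040/529011 ≈ 0.0076369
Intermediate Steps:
E(n, r) = -6 - 3*r (E(n, r) = 3*(-2 - r) = -6 - 3*r)
H(s) = 1
W(q) = -23/q (W(q) = (-6 - 3*5)/q - 2/q = (-6 - 15)/q - 2/q = -21/q - 2/q = -23/q)
W(21)/(-311) + H(-21)/243 = -23/21/(-311) + 1/243 = -23*1/21*(-1/311) + 1*(1/243) = -23/21*(-1/311) + 1/243 = 23/6531 + 1/243 = 4040/529011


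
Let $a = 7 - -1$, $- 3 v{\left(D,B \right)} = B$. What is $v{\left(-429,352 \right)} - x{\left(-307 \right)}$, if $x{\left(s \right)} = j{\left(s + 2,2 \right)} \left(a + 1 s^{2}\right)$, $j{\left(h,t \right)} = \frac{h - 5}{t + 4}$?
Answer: $\frac{14609483}{3} \approx 4.8698 \cdot 10^{6}$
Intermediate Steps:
$v{\left(D,B \right)} = - \frac{B}{3}$
$a = 8$ ($a = 7 + 1 = 8$)
$j{\left(h,t \right)} = \frac{-5 + h}{4 + t}$
$x{\left(s \right)} = \left(8 + s^{2}\right) \left(- \frac{1}{2} + \frac{s}{6}\right)$ ($x{\left(s \right)} = \frac{-5 + \left(s + 2\right)}{4 + 2} \left(8 + 1 s^{2}\right) = \frac{-5 + \left(2 + s\right)}{6} \left(8 + s^{2}\right) = \frac{-3 + s}{6} \left(8 + s^{2}\right) = \left(- \frac{1}{2} + \frac{s}{6}\right) \left(8 + s^{2}\right) = \left(8 + s^{2}\right) \left(- \frac{1}{2} + \frac{s}{6}\right)$)
$v{\left(-429,352 \right)} - x{\left(-307 \right)} = \left(- \frac{1}{3}\right) 352 - \frac{\left(-3 - 307\right) \left(8 + \left(-307\right)^{2}\right)}{6} = - \frac{352}{3} - \frac{1}{6} \left(-310\right) \left(8 + 94249\right) = - \frac{352}{3} - \frac{1}{6} \left(-310\right) 94257 = - \frac{352}{3} - -4869945 = - \frac{352}{3} + 4869945 = \frac{14609483}{3}$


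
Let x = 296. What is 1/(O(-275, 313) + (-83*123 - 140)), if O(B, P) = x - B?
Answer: -1/9778 ≈ -0.00010227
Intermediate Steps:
O(B, P) = 296 - B
1/(O(-275, 313) + (-83*123 - 140)) = 1/((296 - 1*(-275)) + (-83*123 - 140)) = 1/((296 + 275) + (-10209 - 140)) = 1/(571 - 10349) = 1/(-9778) = -1/9778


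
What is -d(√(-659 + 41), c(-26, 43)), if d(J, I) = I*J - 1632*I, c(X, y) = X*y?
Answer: -1824576 + 1118*I*√618 ≈ -1.8246e+6 + 27793.0*I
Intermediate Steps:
d(J, I) = -1632*I + I*J
-d(√(-659 + 41), c(-26, 43)) = -(-26*43)*(-1632 + √(-659 + 41)) = -(-1118)*(-1632 + √(-618)) = -(-1118)*(-1632 + I*√618) = -(1824576 - 1118*I*√618) = -1824576 + 1118*I*√618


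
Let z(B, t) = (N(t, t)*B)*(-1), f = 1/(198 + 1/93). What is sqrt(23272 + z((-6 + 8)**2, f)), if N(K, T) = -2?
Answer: 4*sqrt(1455) ≈ 152.58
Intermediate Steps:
f = 93/18415 (f = 1/(198 + 1/93) = 1/(18415/93) = 93/18415 ≈ 0.0050502)
z(B, t) = 2*B (z(B, t) = -2*B*(-1) = 2*B)
sqrt(23272 + z((-6 + 8)**2, f)) = sqrt(23272 + 2*(-6 + 8)**2) = sqrt(23272 + 2*2**2) = sqrt(23272 + 2*4) = sqrt(23272 + 8) = sqrt(23280) = 4*sqrt(1455)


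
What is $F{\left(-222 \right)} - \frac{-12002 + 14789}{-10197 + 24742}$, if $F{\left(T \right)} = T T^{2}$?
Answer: $- \frac{159137545947}{14545} \approx -1.0941 \cdot 10^{7}$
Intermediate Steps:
$F{\left(T \right)} = T^{3}$
$F{\left(-222 \right)} - \frac{-12002 + 14789}{-10197 + 24742} = \left(-222\right)^{3} - \frac{-12002 + 14789}{-10197 + 24742} = -10941048 - \frac{2787}{14545} = - \frac{159137545947}{14545}$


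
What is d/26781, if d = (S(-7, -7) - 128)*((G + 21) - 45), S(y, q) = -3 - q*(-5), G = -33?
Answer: 3154/8927 ≈ 0.35331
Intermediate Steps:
S(y, q) = -3 + 5*q (S(y, q) = -3 - (-5)*q = -3 + 5*q)
d = 9462 (d = ((-3 + 5*(-7)) - 128)*((-33 + 21) - 45) = ((-3 - 35) - 128)*(-12 - 45) = (-38 - 128)*(-57) = -166*(-57) = 9462)
d/26781 = 9462/26781 = 9462*(1/26781) = 3154/8927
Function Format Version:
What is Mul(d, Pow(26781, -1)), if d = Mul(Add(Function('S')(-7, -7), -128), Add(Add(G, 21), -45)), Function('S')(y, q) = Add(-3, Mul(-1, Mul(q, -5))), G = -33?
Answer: Rational(3154, 8927) ≈ 0.35331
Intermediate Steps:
Function('S')(y, q) = Add(-3, Mul(5, q)) (Function('S')(y, q) = Add(-3, Mul(-1, Mul(-5, q))) = Add(-3, Mul(5, q)))
d = 9462 (d = Mul(Add(Add(-3, Mul(5, -7)), -128), Add(Add(-33, 21), -45)) = Mul(Add(Add(-3, -35), -128), Add(-12, -45)) = Mul(Add(-38, -128), -57) = Mul(-166, -57) = 9462)
Mul(d, Pow(26781, -1)) = Mul(9462, Pow(26781, -1)) = Mul(9462, Rational(1, 26781)) = Rational(3154, 8927)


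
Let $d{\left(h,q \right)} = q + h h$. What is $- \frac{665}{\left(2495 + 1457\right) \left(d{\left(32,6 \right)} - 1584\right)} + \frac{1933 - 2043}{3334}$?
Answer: $- \frac{6279415}{192091744} \approx -0.03269$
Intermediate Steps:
$d{\left(h,q \right)} = q + h^{2}$
$- \frac{665}{\left(2495 + 1457\right) \left(d{\left(32,6 \right)} - 1584\right)} + \frac{1933 - 2043}{3334} = - \frac{665}{\left(2495 + 1457\right) \left(\left(6 + 32^{2}\right) - 1584\right)} + \frac{1933 - 2043}{3334} = - \frac{665}{3952 \left(\left(6 + 1024\right) - 1584\right)} + \left(1933 - 2043\right) \frac{1}{3334} = - \frac{665}{3952 \left(1030 - 1584\right)} - \frac{55}{1667} = - \frac{665}{3952 \left(-554\right)} - \frac{55}{1667} = - \frac{665}{-2189408} - \frac{55}{1667} = \left(-665\right) \left(- \frac{1}{2189408}\right) - \frac{55}{1667} = \frac{35}{115232} - \frac{55}{1667} = - \frac{6279415}{192091744}$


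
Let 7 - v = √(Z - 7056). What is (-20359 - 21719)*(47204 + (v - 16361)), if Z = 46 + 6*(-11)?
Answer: -1298106300 + 84156*I*√1769 ≈ -1.2981e+9 + 3.5396e+6*I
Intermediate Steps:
Z = -20 (Z = 46 - 66 = -20)
v = 7 - 2*I*√1769 (v = 7 - √(-20 - 7056) = 7 - √(-7076) = 7 - 2*I*√1769 ≈ 7.0 - 84.119*I)
(-20359 - 21719)*(47204 + (v - 16361)) = (-20359 - 21719)*(47204 + ((7 - 2*I*√1769) - 16361)) = -42078*(47204 + (-16354 - 2*I*√1769)) = -42078*(30850 - 2*I*√1769) = -1298106300 + 84156*I*√1769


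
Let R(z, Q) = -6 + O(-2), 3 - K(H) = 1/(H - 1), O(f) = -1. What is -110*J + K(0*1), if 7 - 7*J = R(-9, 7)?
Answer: -216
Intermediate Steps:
K(H) = 3 - 1/(-1 + H) (K(H) = 3 - 1/(H - 1) = 3 - 1/(-1 + H))
R(z, Q) = -7 (R(z, Q) = -6 - 1 = -7)
J = 2 (J = 1 - 1/7*(-7) = 1 + 1 = 2)
-110*J + K(0*1) = -110*2 + (-4 + 3*(0*1))/(-1 + 0*1) = -220 + (-4 + 3*0)/(-1 + 0) = -220 + (-4 + 0)/(-1) = -220 - 1*(-4) = -220 + 4 = -216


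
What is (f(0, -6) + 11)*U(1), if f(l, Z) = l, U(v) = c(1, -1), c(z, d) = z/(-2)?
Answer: -11/2 ≈ -5.5000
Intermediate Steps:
c(z, d) = -z/2 (c(z, d) = z*(-1/2) = -z/2)
U(v) = -1/2 (U(v) = -1/2*1 = -1/2)
(f(0, -6) + 11)*U(1) = (0 + 11)*(-1/2) = 11*(-1/2) = -11/2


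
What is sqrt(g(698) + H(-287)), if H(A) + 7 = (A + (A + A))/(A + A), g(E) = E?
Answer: sqrt(2770)/2 ≈ 26.315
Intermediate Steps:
H(A) = -11/2 (H(A) = -7 + (A + (A + A))/(A + A) = -7 + (A + 2*A)/((2*A)) = -7 + (3*A)*(1/(2*A)) = -7 + 3/2 = -11/2)
sqrt(g(698) + H(-287)) = sqrt(698 - 11/2) = sqrt(1385/2) = sqrt(2770)/2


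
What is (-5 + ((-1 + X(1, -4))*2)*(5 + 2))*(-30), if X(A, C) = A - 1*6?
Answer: 2670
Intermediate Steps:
X(A, C) = -6 + A (X(A, C) = A - 6 = -6 + A)
(-5 + ((-1 + X(1, -4))*2)*(5 + 2))*(-30) = (-5 + ((-1 + (-6 + 1))*2)*(5 + 2))*(-30) = (-5 + ((-1 - 5)*2)*7)*(-30) = (-5 - 6*2*7)*(-30) = (-5 - 12*7)*(-30) = (-5 - 84)*(-30) = -89*(-30) = 2670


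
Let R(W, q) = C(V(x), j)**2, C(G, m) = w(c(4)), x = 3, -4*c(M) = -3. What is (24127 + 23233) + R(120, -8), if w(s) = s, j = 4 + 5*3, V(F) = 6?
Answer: 757769/16 ≈ 47361.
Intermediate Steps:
c(M) = 3/4 (c(M) = -1/4*(-3) = 3/4)
j = 19 (j = 4 + 15 = 19)
C(G, m) = 3/4
R(W, q) = 9/16 (R(W, q) = (3/4)**2 = 9/16)
(24127 + 23233) + R(120, -8) = (24127 + 23233) + 9/16 = 47360 + 9/16 = 757769/16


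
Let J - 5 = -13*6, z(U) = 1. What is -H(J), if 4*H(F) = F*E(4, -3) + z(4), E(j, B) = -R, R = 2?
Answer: -147/4 ≈ -36.750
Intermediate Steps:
E(j, B) = -2 (E(j, B) = -1*2 = -2)
J = -73 (J = 5 - 13*6 = 5 - 78 = -73)
H(F) = ¼ - F/2 (H(F) = (F*(-2) + 1)/4 = (-2*F + 1)/4 = (1 - 2*F)/4 = ¼ - F/2)
-H(J) = -(¼ - ½*(-73)) = -(¼ + 73/2) = -1*147/4 = -147/4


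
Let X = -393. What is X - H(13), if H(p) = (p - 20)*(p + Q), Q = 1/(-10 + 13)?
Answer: -899/3 ≈ -299.67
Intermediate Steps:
Q = ⅓ (Q = 1/3 = ⅓ ≈ 0.33333)
H(p) = (-20 + p)*(⅓ + p) (H(p) = (p - 20)*(p + ⅓) = (-20 + p)*(⅓ + p))
X - H(13) = -393 - (-20/3 + 13² - 59/3*13) = -393 - (-20/3 + 169 - 767/3) = -393 - 1*(-280/3) = -393 + 280/3 = -899/3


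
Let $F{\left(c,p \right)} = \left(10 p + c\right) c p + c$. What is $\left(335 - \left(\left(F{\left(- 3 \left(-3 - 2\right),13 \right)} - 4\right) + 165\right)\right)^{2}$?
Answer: $790509456$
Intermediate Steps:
$F{\left(c,p \right)} = c + c p \left(c + 10 p\right)$ ($F{\left(c,p \right)} = \left(c + 10 p\right) c p + c = c \left(c + 10 p\right) p + c = c p \left(c + 10 p\right) + c = c + c p \left(c + 10 p\right)$)
$\left(335 - \left(\left(F{\left(- 3 \left(-3 - 2\right),13 \right)} - 4\right) + 165\right)\right)^{2} = \left(335 - \left(\left(- 3 \left(-3 - 2\right) \left(1 + 10 \cdot 13^{2} + - 3 \left(-3 - 2\right) 13\right) - 4\right) + 165\right)\right)^{2} = \left(335 - \left(\left(\left(-3\right) \left(-5\right) \left(1 + 10 \cdot 169 + \left(-3\right) \left(-5\right) 13\right) - 4\right) + 165\right)\right)^{2} = \left(335 - \left(\left(15 \left(1 + 1690 + 15 \cdot 13\right) - 4\right) + 165\right)\right)^{2} = \left(335 - \left(\left(15 \left(1 + 1690 + 195\right) - 4\right) + 165\right)\right)^{2} = \left(335 - \left(\left(15 \cdot 1886 - 4\right) + 165\right)\right)^{2} = \left(335 - \left(\left(28290 - 4\right) + 165\right)\right)^{2} = \left(335 - \left(28286 + 165\right)\right)^{2} = \left(335 - 28451\right)^{2} = \left(-28116\right)^{2} = 790509456$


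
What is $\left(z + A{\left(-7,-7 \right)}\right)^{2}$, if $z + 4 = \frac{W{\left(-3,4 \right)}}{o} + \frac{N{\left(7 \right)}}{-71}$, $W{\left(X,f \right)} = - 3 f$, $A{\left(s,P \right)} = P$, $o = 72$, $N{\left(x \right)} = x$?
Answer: $\frac{23030401}{181476} \approx 126.91$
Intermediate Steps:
$z = - \frac{1817}{426}$ ($z = -4 + \left(\frac{\left(-3\right) 4}{72} + \frac{7}{-71}\right) = -4 + \left(\left(-12\right) \frac{1}{72} + 7 \left(- \frac{1}{71}\right)\right) = -4 - \frac{113}{426} = - \frac{1817}{426} \approx -4.2653$)
$\left(z + A{\left(-7,-7 \right)}\right)^{2} = \left(- \frac{1817}{426} - 7\right)^{2} = \left(- \frac{4799}{426}\right)^{2} = \frac{23030401}{181476}$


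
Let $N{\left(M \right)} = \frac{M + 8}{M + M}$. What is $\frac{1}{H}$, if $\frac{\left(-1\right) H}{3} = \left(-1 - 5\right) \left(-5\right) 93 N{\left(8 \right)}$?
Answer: $- \frac{1}{8370} \approx -0.00011947$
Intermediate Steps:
$N{\left(M \right)} = \frac{8 + M}{2 M}$
$H = -8370$ ($H = - 3 \left(-1 - 5\right) \left(-5\right) 93 \frac{8 + 8}{2 \cdot 8} = - 3 \left(-6\right) \left(-5\right) 93 \cdot \frac{1}{2} \cdot \frac{1}{8} \cdot 16 = - 3 \cdot 30 \cdot 93 \cdot 1 = - 3 \cdot 2790 \cdot 1 = \left(-3\right) 2790 = -8370$)
$\frac{1}{H} = \frac{1}{-8370} = - \frac{1}{8370}$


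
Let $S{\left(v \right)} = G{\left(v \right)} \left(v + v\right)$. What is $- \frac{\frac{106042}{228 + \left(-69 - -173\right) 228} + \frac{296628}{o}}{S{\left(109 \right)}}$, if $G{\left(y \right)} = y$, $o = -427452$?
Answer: $- \frac{1592774611}{10131721637940} \approx -0.00015721$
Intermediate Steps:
$S{\left(v \right)} = 2 v^{2}$ ($S{\left(v \right)} = v \left(v + v\right) = v 2 v = 2 v^{2}$)
$- \frac{\frac{106042}{228 + \left(-69 - -173\right) 228} + \frac{296628}{o}}{S{\left(109 \right)}} = - \frac{\frac{106042}{228 + \left(-69 - -173\right) 228} + \frac{296628}{-427452}}{2 \cdot 109^{2}} = - \frac{\frac{106042}{228 + \left(-69 + 173\right) 228} + 296628 \left(- \frac{1}{427452}\right)}{2 \cdot 11881} = - \frac{\frac{106042}{228 + 104 \cdot 228} - \frac{24719}{35621}}{23762} = - \frac{\frac{106042}{228 + 23712} - \frac{24719}{35621}}{23762} = - \frac{\frac{106042}{23940} - \frac{24719}{35621}}{23762} = - \frac{106042 \cdot \frac{1}{23940} - \frac{24719}{35621}}{23762} = - \frac{\frac{53021}{11970} - \frac{24719}{35621}}{23762} = - \frac{1592774611}{426383370 \cdot 23762} = \left(-1\right) \frac{1592774611}{10131721637940} = - \frac{1592774611}{10131721637940}$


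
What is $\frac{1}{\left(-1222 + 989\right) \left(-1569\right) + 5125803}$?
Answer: $\frac{1}{5491380} \approx 1.821 \cdot 10^{-7}$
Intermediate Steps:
$\frac{1}{\left(-1222 + 989\right) \left(-1569\right) + 5125803} = \frac{1}{\left(-233\right) \left(-1569\right) + 5125803} = \frac{1}{365577 + 5125803} = \frac{1}{5491380}$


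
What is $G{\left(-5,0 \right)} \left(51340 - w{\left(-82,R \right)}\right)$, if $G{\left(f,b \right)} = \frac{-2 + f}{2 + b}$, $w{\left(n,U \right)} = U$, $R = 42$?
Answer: $-179543$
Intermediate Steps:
$G{\left(f,b \right)} = \frac{-2 + f}{2 + b}$
$G{\left(-5,0 \right)} \left(51340 - w{\left(-82,R \right)}\right) = \frac{-2 - 5}{2 + 0} \left(51340 - 42\right) = \frac{1}{2} \left(-7\right) \left(51340 - 42\right) = \frac{1}{2} \left(-7\right) 51298 = \left(- \frac{7}{2}\right) 51298 = -179543$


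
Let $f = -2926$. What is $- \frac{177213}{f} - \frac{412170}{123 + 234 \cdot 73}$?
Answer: $\frac{6466457}{176638} \approx 36.609$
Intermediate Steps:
$- \frac{177213}{f} - \frac{412170}{123 + 234 \cdot 73} = - \frac{177213}{-2926} - \frac{412170}{123 + 234 \cdot 73} = \left(-177213\right) \left(- \frac{1}{2926}\right) - \frac{412170}{123 + 17082} = \frac{9327}{154} - \frac{412170}{17205} = \frac{9327}{154} - \frac{27478}{1147} = \frac{6466457}{176638}$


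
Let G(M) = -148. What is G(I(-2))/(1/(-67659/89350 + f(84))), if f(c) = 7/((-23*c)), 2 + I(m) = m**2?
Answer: 347119829/3082575 ≈ 112.61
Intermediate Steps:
I(m) = -2 + m**2
f(c) = -7/(23*c) (f(c) = 7*(-1/(23*c)) = -7/(23*c))
G(I(-2))/(1/(-67659/89350 + f(84))) = -148/(1/(-67659/89350 - 7/23/84)) = -148/(1/(-67659*1/89350 - 7/23*1/84)) = -148/(1/(-67659/89350 - 1/276)) = -148/(1/(-9381617/12330300)) = -148/(-12330300/9381617) = -148*(-9381617/12330300) = 347119829/3082575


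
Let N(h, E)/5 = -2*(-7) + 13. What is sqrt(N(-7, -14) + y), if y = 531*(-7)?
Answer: 3*I*sqrt(398) ≈ 59.85*I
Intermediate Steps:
y = -3717
N(h, E) = 135 (N(h, E) = 5*(-2*(-7) + 13) = 5*(14 + 13) = 5*27 = 135)
sqrt(N(-7, -14) + y) = sqrt(135 - 3717) = sqrt(-3582) = 3*I*sqrt(398)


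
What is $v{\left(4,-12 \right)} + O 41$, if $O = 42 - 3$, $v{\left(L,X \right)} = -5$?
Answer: $1594$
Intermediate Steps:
$O = 39$
$v{\left(4,-12 \right)} + O 41 = -5 + 39 \cdot 41 = -5 + 1599 = 1594$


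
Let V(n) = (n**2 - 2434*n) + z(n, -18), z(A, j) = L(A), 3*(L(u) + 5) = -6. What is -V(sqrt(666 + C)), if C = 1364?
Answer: -2023 + 2434*sqrt(2030) ≈ 1.0764e+5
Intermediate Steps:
L(u) = -7 (L(u) = -5 + (1/3)*(-6) = -5 - 2 = -7)
z(A, j) = -7
V(n) = -7 + n**2 - 2434*n (V(n) = (n**2 - 2434*n) - 7 = -7 + n**2 - 2434*n)
-V(sqrt(666 + C)) = -(-7 + (sqrt(666 + 1364))**2 - 2434*sqrt(666 + 1364)) = -(-7 + (sqrt(2030))**2 - 2434*sqrt(2030)) = -(-7 + 2030 - 2434*sqrt(2030)) = -(2023 - 2434*sqrt(2030)) = -2023 + 2434*sqrt(2030)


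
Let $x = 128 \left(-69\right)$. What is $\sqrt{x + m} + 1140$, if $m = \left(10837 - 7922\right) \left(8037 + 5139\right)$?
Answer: $1140 + 2 \sqrt{9599802} \approx 7336.7$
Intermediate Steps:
$m = 38408040$ ($m = 2915 \cdot 13176 = 38408040$)
$x = -8832$
$\sqrt{x + m} + 1140 = \sqrt{-8832 + 38408040} + 1140 = \sqrt{38399208} + 1140 = 2 \sqrt{9599802} + 1140 = 1140 + 2 \sqrt{9599802}$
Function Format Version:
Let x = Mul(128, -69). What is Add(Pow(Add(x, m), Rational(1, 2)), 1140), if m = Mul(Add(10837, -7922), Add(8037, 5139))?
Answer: Add(1140, Mul(2, Pow(9599802, Rational(1, 2)))) ≈ 7336.7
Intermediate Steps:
m = 38408040 (m = Mul(2915, 13176) = 38408040)
x = -8832
Add(Pow(Add(x, m), Rational(1, 2)), 1140) = Add(Pow(Add(-8832, 38408040), Rational(1, 2)), 1140) = Add(Pow(38399208, Rational(1, 2)), 1140) = Add(Mul(2, Pow(9599802, Rational(1, 2))), 1140) = Add(1140, Mul(2, Pow(9599802, Rational(1, 2))))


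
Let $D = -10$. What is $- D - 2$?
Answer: $8$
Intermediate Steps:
$- D - 2 = \left(-1\right) \left(-10\right) - 2 = 10 - 2 = 8$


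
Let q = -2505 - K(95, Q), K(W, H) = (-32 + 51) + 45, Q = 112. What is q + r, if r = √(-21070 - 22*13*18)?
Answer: -2569 + I*√26218 ≈ -2569.0 + 161.92*I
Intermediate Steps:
K(W, H) = 64 (K(W, H) = 19 + 45 = 64)
q = -2569 (q = -2505 - 1*64 = -2505 - 64 = -2569)
r = I*√26218 (r = √(-21070 - 286*18) = √(-21070 - 5148) = √(-26218) = I*√26218 ≈ 161.92*I)
q + r = -2569 + I*√26218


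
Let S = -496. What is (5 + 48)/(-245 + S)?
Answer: -53/741 ≈ -0.071525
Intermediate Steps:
(5 + 48)/(-245 + S) = (5 + 48)/(-245 - 496) = 53/(-741) = 53*(-1/741) = -53/741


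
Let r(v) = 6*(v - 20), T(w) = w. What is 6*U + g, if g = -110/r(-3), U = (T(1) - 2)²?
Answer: 469/69 ≈ 6.7971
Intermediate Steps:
r(v) = -120 + 6*v (r(v) = 6*(-20 + v) = -120 + 6*v)
U = 1 (U = (1 - 2)² = (-1)² = 1)
g = 55/69 (g = -110/(-120 + 6*(-3)) = -110/(-120 - 18) = -110/(-138) = -110*(-1/138) = 55/69 ≈ 0.79710)
6*U + g = 6*1 + 55/69 = 6 + 55/69 = 469/69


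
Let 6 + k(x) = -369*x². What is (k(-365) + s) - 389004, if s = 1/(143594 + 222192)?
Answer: -18124343316509/365786 ≈ -4.9549e+7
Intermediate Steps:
k(x) = -6 - 369*x²
s = 1/365786 ≈ 2.7338e-6
(k(-365) + s) - 389004 = ((-6 - 369*(-365)²) + 1/365786) - 389004 = ((-6 - 369*133225) + 1/365786) - 389004 = ((-6 - 49160025) + 1/365786) - 389004 = (-49160031 + 1/365786) - 389004 = -17982051099365/365786 - 389004 = -18124343316509/365786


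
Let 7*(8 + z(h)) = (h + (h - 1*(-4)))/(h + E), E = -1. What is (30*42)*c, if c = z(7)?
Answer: -9540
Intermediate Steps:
z(h) = -8 + (4 + 2*h)/(7*(-1 + h)) (z(h) = -8 + ((h + (h - 1*(-4)))/(h - 1))/7 = -8 + ((h + (h + 4))/(-1 + h))/7 = -8 + ((h + (4 + h))/(-1 + h))/7 = -8 + ((4 + 2*h)/(-1 + h))/7 = -8 + (4 + 2*h)/(7*(-1 + h)))
c = -53/7 (c = 6*(10 - 9*7)/(7*(-1 + 7)) = (6/7)*(10 - 63)/6 = (6/7)*(⅙)*(-53) = -53/7 ≈ -7.5714)
(30*42)*c = (30*42)*(-53/7) = 1260*(-53/7) = -9540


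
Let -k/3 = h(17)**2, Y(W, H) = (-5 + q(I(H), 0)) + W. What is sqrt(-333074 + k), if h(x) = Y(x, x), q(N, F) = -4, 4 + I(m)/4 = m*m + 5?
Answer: I*sqrt(333266) ≈ 577.29*I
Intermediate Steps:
I(m) = 4 + 4*m**2 (I(m) = -16 + 4*(m*m + 5) = -16 + 4*(m**2 + 5) = -16 + 4*(5 + m**2) = -16 + (20 + 4*m**2) = 4 + 4*m**2)
Y(W, H) = -9 + W (Y(W, H) = (-5 - 4) + W = -9 + W)
h(x) = -9 + x
k = -192 (k = -3*(-9 + 17)**2 = -3*8**2 = -3*64 = -192)
sqrt(-333074 + k) = sqrt(-333074 - 192) = sqrt(-333266) = I*sqrt(333266)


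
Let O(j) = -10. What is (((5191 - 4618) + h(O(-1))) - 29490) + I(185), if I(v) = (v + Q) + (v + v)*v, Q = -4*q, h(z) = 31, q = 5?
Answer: 39729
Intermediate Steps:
Q = -20 (Q = -4*5 = -20)
I(v) = -20 + v + 2*v² (I(v) = (v - 20) + (v + v)*v = (-20 + v) + (2*v)*v = (-20 + v) + 2*v² = -20 + v + 2*v²)
(((5191 - 4618) + h(O(-1))) - 29490) + I(185) = (((5191 - 4618) + 31) - 29490) + (-20 + 185 + 2*185²) = ((573 + 31) - 29490) + (-20 + 185 + 2*34225) = (604 - 29490) + (-20 + 185 + 68450) = -28886 + 68615 = 39729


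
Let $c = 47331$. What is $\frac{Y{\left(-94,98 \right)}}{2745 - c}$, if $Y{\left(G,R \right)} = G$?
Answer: $\frac{47}{22293} \approx 0.0021083$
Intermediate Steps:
$\frac{Y{\left(-94,98 \right)}}{2745 - c} = - \frac{94}{2745 - 47331} = - \frac{94}{-44586} = \left(-94\right) \left(- \frac{1}{44586}\right) = \frac{47}{22293}$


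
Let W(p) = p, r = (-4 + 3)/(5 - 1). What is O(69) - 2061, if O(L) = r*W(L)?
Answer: -8313/4 ≈ -2078.3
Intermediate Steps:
r = -1/4 ≈ -0.25000
O(L) = -L/4
O(69) - 2061 = -1/4*69 - 2061 = -69/4 - 2061 = -8313/4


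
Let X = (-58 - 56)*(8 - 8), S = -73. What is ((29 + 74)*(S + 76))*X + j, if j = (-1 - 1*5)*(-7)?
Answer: 42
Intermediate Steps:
j = 42 (j = (-1 - 5)*(-7) = -6*(-7) = 42)
X = 0 (X = -114*0 = 0)
((29 + 74)*(S + 76))*X + j = ((29 + 74)*(-73 + 76))*0 + 42 = (103*3)*0 + 42 = 309*0 + 42 = 0 + 42 = 42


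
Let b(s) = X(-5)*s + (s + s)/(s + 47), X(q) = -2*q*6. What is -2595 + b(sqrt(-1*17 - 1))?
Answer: 3*(227*sqrt(2) + 41015*I)/(-47*I + 3*sqrt(2)) ≈ -2595.0 + 254.74*I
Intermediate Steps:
X(q) = -12*q
b(s) = 60*s + 2*s/(47 + s) (b(s) = (-12*(-5))*s + (s + s)/(s + 47) = 60*s + (2*s)/(47 + s) = 60*s + 2*s/(47 + s))
-2595 + b(sqrt(-1*17 - 1)) = -2595 + 2*sqrt(-1*17 - 1)*(1411 + 30*sqrt(-1*17 - 1))/(47 + sqrt(-1*17 - 1)) = -2595 + 2*sqrt(-17 - 1)*(1411 + 30*sqrt(-17 - 1))/(47 + sqrt(-17 - 1)) = -2595 + 2*sqrt(-18)*(1411 + 30*sqrt(-18))/(47 + sqrt(-18)) = -2595 + 2*(3*I*sqrt(2))*(1411 + 30*(3*I*sqrt(2)))/(47 + 3*I*sqrt(2)) = -2595 + 2*(3*I*sqrt(2))*(1411 + 90*I*sqrt(2))/(47 + 3*I*sqrt(2)) = -2595 + 6*I*sqrt(2)*(1411 + 90*I*sqrt(2))/(47 + 3*I*sqrt(2))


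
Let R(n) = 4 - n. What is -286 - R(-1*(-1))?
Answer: -289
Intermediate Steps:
-286 - R(-1*(-1)) = -286 - (4 - (-1)*(-1)) = -286 - (4 - 1*1) = -286 - (4 - 1) = -286 - 1*3 = -286 - 3 = -289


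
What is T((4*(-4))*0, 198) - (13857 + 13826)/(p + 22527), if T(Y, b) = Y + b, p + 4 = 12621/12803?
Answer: 426644687/2168230 ≈ 196.77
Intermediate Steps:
p = -5513/1829 (p = -4 + 12621/12803 = -4 + 12621*(1/12803) = -4 + 1803/1829 = -5513/1829 ≈ -3.0142)
T((4*(-4))*0, 198) - (13857 + 13826)/(p + 22527) = ((4*(-4))*0 + 198) - (13857 + 13826)/(-5513/1829 + 22527) = (-16*0 + 198) - 27683/41196370/1829 = (0 + 198) - 27683*1829/41196370 = 198 - 1*2664853/2168230 = 198 - 2664853/2168230 = 426644687/2168230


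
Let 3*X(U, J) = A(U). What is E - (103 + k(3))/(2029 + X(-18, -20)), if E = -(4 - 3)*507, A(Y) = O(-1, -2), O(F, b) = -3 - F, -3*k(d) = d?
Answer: -3085401/6085 ≈ -507.05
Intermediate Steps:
k(d) = -d/3
A(Y) = -2 (A(Y) = -3 - 1*(-1) = -3 + 1 = -2)
X(U, J) = -⅔ (X(U, J) = (⅓)*(-2) = -⅔)
E = -507 (E = -1*1*507 = -1*507 = -507)
E - (103 + k(3))/(2029 + X(-18, -20)) = -507 - (103 - ⅓*3)/(2029 - ⅔) = -507 - (103 - 1)/6085/3 = -507 - 102*3/6085 = -507 - 1*306/6085 = -507 - 306/6085 = -3085401/6085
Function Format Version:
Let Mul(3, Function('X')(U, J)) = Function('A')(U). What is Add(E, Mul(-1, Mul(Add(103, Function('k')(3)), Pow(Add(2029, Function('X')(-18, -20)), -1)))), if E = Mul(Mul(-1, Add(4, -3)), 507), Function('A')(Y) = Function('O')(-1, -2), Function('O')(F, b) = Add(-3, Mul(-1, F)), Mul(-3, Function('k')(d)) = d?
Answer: Rational(-3085401, 6085) ≈ -507.05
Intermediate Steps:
Function('k')(d) = Mul(Rational(-1, 3), d)
Function('A')(Y) = -2 (Function('A')(Y) = Add(-3, Mul(-1, -1)) = Add(-3, 1) = -2)
Function('X')(U, J) = Rational(-2, 3) (Function('X')(U, J) = Mul(Rational(1, 3), -2) = Rational(-2, 3))
E = -507 (E = Mul(Mul(-1, 1), 507) = Mul(-1, 507) = -507)
Add(E, Mul(-1, Mul(Add(103, Function('k')(3)), Pow(Add(2029, Function('X')(-18, -20)), -1)))) = Add(-507, Mul(-1, Mul(Add(103, Mul(Rational(-1, 3), 3)), Pow(Add(2029, Rational(-2, 3)), -1)))) = Add(-507, Mul(-1, Mul(Add(103, -1), Pow(Rational(6085, 3), -1)))) = Add(-507, Mul(-1, Mul(102, Rational(3, 6085)))) = Add(-507, Mul(-1, Rational(306, 6085))) = Add(-507, Rational(-306, 6085)) = Rational(-3085401, 6085)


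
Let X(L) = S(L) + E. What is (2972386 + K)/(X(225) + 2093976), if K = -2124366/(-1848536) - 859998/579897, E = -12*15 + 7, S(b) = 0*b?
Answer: 531046661305936181/374079011760621996 ≈ 1.4196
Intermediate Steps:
S(b) = 0
E = -173 (E = -180 + 7 = -173)
X(L) = -173 (X(L) = 0 - 173 = -173)
K = -59637298771/178660080132 (K = -2124366*(-1/1848536) - 859998*1/579897 = 1062183/924268 - 286666/193299 = -59637298771/178660080132 ≈ -0.33380)
(2972386 + K)/(X(225) + 2093976) = (2972386 - 59637298771/178660080132)/(-173 + 2093976) = (531046661305936181/178660080132)/2093803 = (531046661305936181/178660080132)*(1/2093803) = 531046661305936181/374079011760621996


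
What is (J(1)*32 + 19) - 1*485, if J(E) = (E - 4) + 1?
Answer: -530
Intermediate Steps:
J(E) = -3 + E (J(E) = (-4 + E) + 1 = -3 + E)
(J(1)*32 + 19) - 1*485 = ((-3 + 1)*32 + 19) - 1*485 = (-2*32 + 19) - 485 = (-64 + 19) - 485 = -45 - 485 = -530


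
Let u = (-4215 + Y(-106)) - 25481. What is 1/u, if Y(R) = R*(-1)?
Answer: -1/29590 ≈ -3.3795e-5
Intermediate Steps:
Y(R) = -R
u = -29590 (u = (-4215 - 1*(-106)) - 25481 = (-4215 + 106) - 25481 = -4109 - 25481 = -29590)
1/u = 1/(-29590) = -1/29590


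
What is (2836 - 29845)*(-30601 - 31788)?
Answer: 1685064501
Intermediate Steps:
(2836 - 29845)*(-30601 - 31788) = -27009*(-62389) = 1685064501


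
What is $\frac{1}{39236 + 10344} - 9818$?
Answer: $- \frac{486776439}{49580} \approx -9818.0$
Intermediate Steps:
$\frac{1}{39236 + 10344} - 9818 = \frac{1}{49580} - 9818 = - \frac{486776439}{49580}$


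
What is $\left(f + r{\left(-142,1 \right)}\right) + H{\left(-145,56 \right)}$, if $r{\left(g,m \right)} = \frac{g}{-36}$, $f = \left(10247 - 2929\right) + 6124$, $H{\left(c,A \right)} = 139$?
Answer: $\frac{244529}{18} \approx 13585.0$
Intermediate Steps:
$f = 13442$ ($f = 7318 + 6124 = 13442$)
$r{\left(g,m \right)} = - \frac{g}{36}$ ($r{\left(g,m \right)} = g \left(- \frac{1}{36}\right) = - \frac{g}{36}$)
$\left(f + r{\left(-142,1 \right)}\right) + H{\left(-145,56 \right)} = \left(13442 - - \frac{71}{18}\right) + 139 = \left(13442 + \frac{71}{18}\right) + 139 = \frac{242027}{18} + 139 = \frac{244529}{18}$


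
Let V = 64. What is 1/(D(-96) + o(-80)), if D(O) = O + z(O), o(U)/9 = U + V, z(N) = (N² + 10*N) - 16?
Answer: 1/8000 ≈ 0.00012500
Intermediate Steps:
z(N) = -16 + N² + 10*N
o(U) = 576 + 9*U (o(U) = 9*(U + 64) = 9*(64 + U) = 576 + 9*U)
D(O) = -16 + O² + 11*O (D(O) = O + (-16 + O² + 10*O) = -16 + O² + 11*O)
1/(D(-96) + o(-80)) = 1/((-16 + (-96)² + 11*(-96)) + (576 + 9*(-80))) = 1/((-16 + 9216 - 1056) + (576 - 720)) = 1/(8144 - 144) = 1/8000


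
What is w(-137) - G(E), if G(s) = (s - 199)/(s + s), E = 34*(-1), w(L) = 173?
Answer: 11531/68 ≈ 169.57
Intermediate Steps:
E = -34
G(s) = (-199 + s)/(2*s) (G(s) = (-199 + s)/((2*s)) = (-199 + s)*(1/(2*s)) = (-199 + s)/(2*s))
w(-137) - G(E) = 173 - (-199 - 34)/(2*(-34)) = 173 - (-1)*(-233)/(2*34) = 173 - 1*233/68 = 173 - 233/68 = 11531/68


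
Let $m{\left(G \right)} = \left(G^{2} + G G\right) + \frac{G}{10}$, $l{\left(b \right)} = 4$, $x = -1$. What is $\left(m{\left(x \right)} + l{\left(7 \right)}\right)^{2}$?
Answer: $\frac{3481}{100} \approx 34.81$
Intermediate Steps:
$m{\left(G \right)} = 2 G^{2} + \frac{G}{10}$ ($m{\left(G \right)} = \left(G^{2} + G^{2}\right) + G \frac{1}{10} = 2 G^{2} + \frac{G}{10}$)
$\left(m{\left(x \right)} + l{\left(7 \right)}\right)^{2} = \left(\frac{1}{10} \left(-1\right) \left(1 + 20 \left(-1\right)\right) + 4\right)^{2} = \left(\frac{1}{10} \left(-1\right) \left(1 - 20\right) + 4\right)^{2} = \left(\frac{1}{10} \left(-1\right) \left(-19\right) + 4\right)^{2} = \left(\frac{19}{10} + 4\right)^{2} = \left(\frac{59}{10}\right)^{2} = \frac{3481}{100}$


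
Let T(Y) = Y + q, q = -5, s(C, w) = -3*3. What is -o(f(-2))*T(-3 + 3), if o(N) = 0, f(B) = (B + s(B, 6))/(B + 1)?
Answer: 0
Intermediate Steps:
s(C, w) = -9
f(B) = (-9 + B)/(1 + B) (f(B) = (B - 9)/(B + 1) = (-9 + B)/(1 + B))
T(Y) = -5 + Y (T(Y) = Y - 5 = -5 + Y)
-o(f(-2))*T(-3 + 3) = -0*(-5 + (-3 + 3)) = -0*(-5 + 0) = -0*(-5) = -1*0 = 0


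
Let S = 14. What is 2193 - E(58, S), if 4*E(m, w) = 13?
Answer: 8759/4 ≈ 2189.8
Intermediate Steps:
E(m, w) = 13/4 (E(m, w) = (¼)*13 = 13/4)
2193 - E(58, S) = 2193 - 1*13/4 = 2193 - 13/4 = 8759/4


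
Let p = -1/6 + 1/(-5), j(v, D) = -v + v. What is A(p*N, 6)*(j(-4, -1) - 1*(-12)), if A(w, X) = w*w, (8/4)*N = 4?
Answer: 484/75 ≈ 6.4533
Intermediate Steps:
j(v, D) = 0
N = 2 (N = (½)*4 = 2)
p = -11/30 (p = -1*⅙ + 1*(-⅕) = -⅙ - ⅕ = -11/30 ≈ -0.36667)
A(w, X) = w²
A(p*N, 6)*(j(-4, -1) - 1*(-12)) = (-11/30*2)²*(0 - 1*(-12)) = (-11/15)²*(0 + 12) = (121/225)*12 = 484/75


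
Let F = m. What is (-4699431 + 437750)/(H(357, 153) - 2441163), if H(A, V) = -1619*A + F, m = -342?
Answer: 4261681/3019488 ≈ 1.4114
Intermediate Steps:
F = -342
H(A, V) = -342 - 1619*A (H(A, V) = -1619*A - 342 = -342 - 1619*A)
(-4699431 + 437750)/(H(357, 153) - 2441163) = (-4699431 + 437750)/((-342 - 1619*357) - 2441163) = -4261681/((-342 - 577983) - 2441163) = -4261681/(-578325 - 2441163) = -4261681/(-3019488) = -4261681*(-1/3019488) = 4261681/3019488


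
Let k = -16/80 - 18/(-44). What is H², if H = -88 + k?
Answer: 93257649/12100 ≈ 7707.2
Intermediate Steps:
k = 23/110 (k = -16*1/80 - 18*(-1/44) = -⅕ + 9/22 = 23/110 ≈ 0.20909)
H = -9657/110 (H = -88 + 23/110 = -9657/110 ≈ -87.791)
H² = (-9657/110)² = 93257649/12100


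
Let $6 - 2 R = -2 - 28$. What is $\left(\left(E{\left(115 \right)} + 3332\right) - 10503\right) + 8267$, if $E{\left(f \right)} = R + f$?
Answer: $1229$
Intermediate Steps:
$R = 18$ ($R = 3 - \frac{-2 - 28}{2} = 3 - -15 = 3 + 15 = 18$)
$E{\left(f \right)} = 18 + f$
$\left(\left(E{\left(115 \right)} + 3332\right) - 10503\right) + 8267 = \left(\left(\left(18 + 115\right) + 3332\right) - 10503\right) + 8267 = \left(\left(133 + 3332\right) - 10503\right) + 8267 = \left(3465 - 10503\right) + 8267 = -7038 + 8267 = 1229$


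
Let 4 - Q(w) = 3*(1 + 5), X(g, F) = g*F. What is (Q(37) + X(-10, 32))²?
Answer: 111556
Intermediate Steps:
X(g, F) = F*g
Q(w) = -14 (Q(w) = 4 - 3*(1 + 5) = 4 - 3*6 = 4 - 1*18 = 4 - 18 = -14)
(Q(37) + X(-10, 32))² = (-14 + 32*(-10))² = (-14 - 320)² = (-334)² = 111556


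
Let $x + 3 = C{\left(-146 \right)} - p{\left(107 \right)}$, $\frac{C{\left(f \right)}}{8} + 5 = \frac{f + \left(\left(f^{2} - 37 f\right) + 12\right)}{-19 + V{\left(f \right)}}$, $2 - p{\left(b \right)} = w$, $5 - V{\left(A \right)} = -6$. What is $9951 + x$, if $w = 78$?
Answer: $-16600$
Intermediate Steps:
$V{\left(A \right)} = 11$ ($V{\left(A \right)} = 5 - -6 = 5 + 6 = 11$)
$p{\left(b \right)} = -76$ ($p{\left(b \right)} = 2 - 78 = -76$)
$C{\left(f \right)} = -52 - f^{2} + 36 f$ ($C{\left(f \right)} = -40 + 8 \frac{f + \left(\left(f^{2} - 37 f\right) + 12\right)}{-19 + 11} = -40 + 8 \frac{f + \left(12 + f^{2} - 37 f\right)}{-8} = -40 + 8 \left(12 + f^{2} - 36 f\right) \left(- \frac{1}{8}\right) = -40 + 8 \left(- \frac{3}{2} - \frac{f^{2}}{8} + \frac{9 f}{2}\right) = -40 - \left(12 + f^{2} - 36 f\right) = -52 - f^{2} + 36 f$)
$x = -26551$ ($x = -3 - 26548 = -26551$)
$9951 + x = 9951 - 26551 = -16600$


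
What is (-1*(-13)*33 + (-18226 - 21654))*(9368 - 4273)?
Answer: -201002845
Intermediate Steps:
(-1*(-13)*33 + (-18226 - 21654))*(9368 - 4273) = (13*33 - 39880)*5095 = (429 - 39880)*5095 = -39451*5095 = -201002845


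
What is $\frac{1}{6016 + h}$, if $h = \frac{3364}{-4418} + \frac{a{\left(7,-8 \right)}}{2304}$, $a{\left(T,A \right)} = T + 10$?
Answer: $\frac{5089536}{30614810801} \approx 0.00016624$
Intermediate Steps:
$a{\left(T,A \right)} = 10 + T$
$h = - \frac{3837775}{5089536}$ ($h = \frac{3364}{-4418} + \frac{10 + 7}{2304} = 3364 \left(- \frac{1}{4418}\right) + 17 \cdot \frac{1}{2304} = - \frac{1682}{2209} + \frac{17}{2304} = - \frac{3837775}{5089536} \approx -0.75405$)
$\frac{1}{6016 + h} = \frac{1}{6016 - \frac{3837775}{5089536}} = \frac{1}{\frac{30614810801}{5089536}} = \frac{5089536}{30614810801}$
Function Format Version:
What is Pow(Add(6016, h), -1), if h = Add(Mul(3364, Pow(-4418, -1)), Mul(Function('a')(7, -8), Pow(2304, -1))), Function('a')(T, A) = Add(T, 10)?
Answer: Rational(5089536, 30614810801) ≈ 0.00016624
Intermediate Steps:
Function('a')(T, A) = Add(10, T)
h = Rational(-3837775, 5089536) (h = Add(Mul(3364, Pow(-4418, -1)), Mul(Add(10, 7), Pow(2304, -1))) = Add(Mul(3364, Rational(-1, 4418)), Mul(17, Rational(1, 2304))) = Add(Rational(-1682, 2209), Rational(17, 2304)) = Rational(-3837775, 5089536) ≈ -0.75405)
Pow(Add(6016, h), -1) = Pow(Add(6016, Rational(-3837775, 5089536)), -1) = Pow(Rational(30614810801, 5089536), -1) = Rational(5089536, 30614810801)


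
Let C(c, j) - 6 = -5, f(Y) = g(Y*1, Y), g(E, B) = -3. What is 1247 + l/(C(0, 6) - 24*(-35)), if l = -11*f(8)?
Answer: 1048760/841 ≈ 1247.0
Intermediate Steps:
f(Y) = -3
l = 33 (l = -11*(-3) = 33)
C(c, j) = 1 (C(c, j) = 6 - 5 = 1)
1247 + l/(C(0, 6) - 24*(-35)) = 1247 + 33/(1 - 24*(-35)) = 1247 + 33/(1 + 840) = 1247 + 33/841 = 1048760/841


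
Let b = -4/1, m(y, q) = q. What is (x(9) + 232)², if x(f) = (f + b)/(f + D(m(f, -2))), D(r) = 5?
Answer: 10582009/196 ≈ 53990.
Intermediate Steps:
b = -4 (b = -4*1 = -4)
x(f) = (-4 + f)/(5 + f) (x(f) = (f - 4)/(f + 5) = (-4 + f)/(5 + f))
(x(9) + 232)² = ((-4 + 9)/(5 + 9) + 232)² = (5/14 + 232)² = (3253/14)² = 10582009/196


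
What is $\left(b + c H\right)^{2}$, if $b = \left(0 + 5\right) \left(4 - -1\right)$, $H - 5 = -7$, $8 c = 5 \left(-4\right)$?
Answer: $900$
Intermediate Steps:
$c = - \frac{5}{2}$ ($c = \frac{5 \left(-4\right)}{8} = \frac{1}{8} \left(-20\right) = - \frac{5}{2} \approx -2.5$)
$H = -2$ ($H = 5 - 7 = -2$)
$b = 25$ ($b = 5 \left(4 + 1\right) = 5 \cdot 5 = 25$)
$\left(b + c H\right)^{2} = \left(25 - -5\right)^{2} = \left(25 + 5\right)^{2} = 30^{2} = 900$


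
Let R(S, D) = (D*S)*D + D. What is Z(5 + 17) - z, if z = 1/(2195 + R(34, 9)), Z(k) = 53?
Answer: 262773/4958 ≈ 53.000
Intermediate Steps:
R(S, D) = D + S*D² (R(S, D) = S*D² + D = D + S*D²)
z = 1/4958 (z = 1/(2195 + 9*(1 + 9*34)) = 1/(2195 + 9*(1 + 306)) = 1/(2195 + 9*307) = 1/(2195 + 2763) = 1/4958 ≈ 0.00020169)
Z(5 + 17) - z = 53 - 1*1/4958 = 53 - 1/4958 = 262773/4958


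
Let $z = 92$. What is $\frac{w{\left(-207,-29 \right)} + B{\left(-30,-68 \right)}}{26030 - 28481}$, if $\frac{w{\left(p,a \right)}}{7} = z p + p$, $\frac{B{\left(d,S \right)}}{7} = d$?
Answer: $\frac{44989}{817} \approx 55.066$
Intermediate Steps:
$B{\left(d,S \right)} = 7 d$
$w{\left(p,a \right)} = 651 p$ ($w{\left(p,a \right)} = 7 \left(92 p + p\right) = 7 \cdot 93 p = 651 p$)
$\frac{w{\left(-207,-29 \right)} + B{\left(-30,-68 \right)}}{26030 - 28481} = \frac{651 \left(-207\right) + 7 \left(-30\right)}{26030 - 28481} = \frac{-134757 - 210}{-2451} = \left(-134967\right) \left(- \frac{1}{2451}\right) = \frac{44989}{817}$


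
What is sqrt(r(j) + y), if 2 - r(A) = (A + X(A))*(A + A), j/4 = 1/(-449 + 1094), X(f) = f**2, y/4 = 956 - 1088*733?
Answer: I*sqrt(551455571396764110)/416025 ≈ 1785.0*I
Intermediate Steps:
y = -3186192 (y = 4*(956 - 1088*733) = 4*(956 - 797504) = 4*(-796548) = -3186192)
j = 4/645 (j = 4/(-449 + 1094) = 4/645 ≈ 0.0062016)
r(A) = 2 - 2*A*(A + A**2) (r(A) = 2 - (A + A**2)*(A + A) = 2 - (A + A**2)*2*A = 2 - 2*A*(A + A**2))
sqrt(r(j) + y) = sqrt((2 - 2*(4/645)**2 - 2*(4/645)**3) - 3186192) = sqrt((2 - 2*16/416025 - 2*64/268336125) - 3186192) = sqrt((2 - 32/416025 - 128/268336125) - 3186192) = sqrt(536651482/268336125 - 3186192) = sqrt(-854969878134518/268336125) = I*sqrt(551455571396764110)/416025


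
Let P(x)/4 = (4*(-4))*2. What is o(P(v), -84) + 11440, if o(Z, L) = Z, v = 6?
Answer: 11312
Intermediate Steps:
P(x) = -128 (P(x) = 4*((4*(-4))*2) = 4*(-16*2) = 4*(-32) = -128)
o(P(v), -84) + 11440 = -128 + 11440 = 11312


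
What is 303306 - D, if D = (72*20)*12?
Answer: 286026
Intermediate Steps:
D = 17280 (D = 1440*12 = 17280)
303306 - D = 303306 - 1*17280 = 303306 - 17280 = 286026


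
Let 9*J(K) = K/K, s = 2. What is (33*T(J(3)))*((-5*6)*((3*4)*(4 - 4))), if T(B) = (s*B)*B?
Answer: 0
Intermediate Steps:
J(K) = 1/9 (J(K) = (K/K)/9 = (1/9)*1 = 1/9)
T(B) = 2*B**2 (T(B) = (2*B)*B = 2*B**2)
(33*T(J(3)))*((-5*6)*((3*4)*(4 - 4))) = (33*(2*(1/9)**2))*((-5*6)*((3*4)*(4 - 4))) = (33*(2*(1/81)))*(-360*0) = (33*(2/81))*(-30*0) = (22/27)*0 = 0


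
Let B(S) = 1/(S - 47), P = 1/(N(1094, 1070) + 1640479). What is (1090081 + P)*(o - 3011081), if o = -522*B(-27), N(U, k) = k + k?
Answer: -199488909864848195040/60776903 ≈ -3.2823e+12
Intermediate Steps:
N(U, k) = 2*k
P = 1/1642619 (P = 1/(2*1070 + 1640479) = 1/(2140 + 1640479) = 1/1642619 ≈ 6.0878e-7)
B(S) = 1/(-47 + S)
o = 261/37 (o = -522/(-47 - 27) = -522/(-74) = -522*(-1/74) = 261/37 ≈ 7.0541)
(1090081 + P)*(o - 3011081) = (1090081 + 1/1642619)*(261/37 - 3011081) = (1790587762140/1642619)*(-111409736/37) = -199488909864848195040/60776903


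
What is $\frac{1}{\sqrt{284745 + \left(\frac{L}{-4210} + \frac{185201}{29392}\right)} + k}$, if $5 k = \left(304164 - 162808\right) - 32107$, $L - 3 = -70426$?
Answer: $\frac{6759253109840}{147600235381913467} - \frac{60 \sqrt{7569918694020710445}}{147600235381913467} \approx 4.4676 \cdot 10^{-5}$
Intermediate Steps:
$L = -70423$ ($L = 3 - 70426 = -70423$)
$k = \frac{109249}{5}$ ($k = \frac{\left(304164 - 162808\right) - 32107}{5} = \frac{141356 - 32107}{5} = \frac{1}{5} \cdot 109249 = \frac{109249}{5} \approx 21850.0$)
$\frac{1}{\sqrt{284745 + \left(\frac{L}{-4210} + \frac{185201}{29392}\right)} + k} = \frac{1}{\sqrt{284745 + \left(- \frac{70423}{-4210} + \frac{185201}{29392}\right)} + \frac{109249}{5}} = \frac{1}{\sqrt{284745 + \left(\left(-70423\right) \left(- \frac{1}{4210}\right) + 185201 \cdot \frac{1}{29392}\right)} + \frac{109249}{5}} = \frac{1}{\sqrt{284745 + \left(\frac{70423}{4210} + \frac{185201}{29392}\right)} + \frac{109249}{5}} = \frac{1}{\sqrt{284745 + \frac{1424784513}{61870160}} + \frac{109249}{5}} = \frac{1}{\sqrt{\frac{17618643493713}{61870160}} + \frac{109249}{5}} = \frac{1}{\frac{3 \sqrt{7569918694020710445}}{15467540} + \frac{109249}{5}} = \frac{1}{\frac{109249}{5} + \frac{3 \sqrt{7569918694020710445}}{15467540}}$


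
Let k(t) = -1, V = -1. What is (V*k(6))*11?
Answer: 11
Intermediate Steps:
(V*k(6))*11 = -1*(-1)*11 = 1*11 = 11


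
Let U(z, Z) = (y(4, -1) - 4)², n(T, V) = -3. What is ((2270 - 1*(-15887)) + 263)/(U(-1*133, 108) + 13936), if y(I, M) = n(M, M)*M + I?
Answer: 3684/2789 ≈ 1.3209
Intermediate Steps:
y(I, M) = I - 3*M (y(I, M) = -3*M + I = I - 3*M)
U(z, Z) = 9 (U(z, Z) = ((4 - 3*(-1)) - 4)² = ((4 + 3) - 4)² = (7 - 4)² = 3² = 9)
((2270 - 1*(-15887)) + 263)/(U(-1*133, 108) + 13936) = ((2270 - 1*(-15887)) + 263)/(9 + 13936) = ((2270 + 15887) + 263)/13945 = (18157 + 263)*(1/13945) = 18420*(1/13945) = 3684/2789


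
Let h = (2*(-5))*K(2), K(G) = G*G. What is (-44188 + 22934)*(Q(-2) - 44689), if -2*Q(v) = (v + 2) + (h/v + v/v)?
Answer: 950043173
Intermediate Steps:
K(G) = G**2
h = -40 (h = (2*(-5))*2**2 = -10*4 = -40)
Q(v) = -3/2 + 20/v - v/2 (Q(v) = -((v + 2) + (-40/v + v/v))/2 = -((2 + v) + (-40/v + 1))/2 = -((2 + v) + (1 - 40/v))/2 = -(3 + v - 40/v)/2 = -3/2 + 20/v - v/2)
(-44188 + 22934)*(Q(-2) - 44689) = (-44188 + 22934)*((1/2)*(40 - 1*(-2)*(3 - 2))/(-2) - 44689) = -21254*((1/2)*(-1/2)*(40 - 1*(-2)*1) - 44689) = -21254*((1/2)*(-1/2)*(40 + 2) - 44689) = -21254*((1/2)*(-1/2)*42 - 44689) = -21254*(-21/2 - 44689) = -21254*(-89399/2) = 950043173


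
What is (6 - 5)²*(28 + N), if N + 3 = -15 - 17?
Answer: -7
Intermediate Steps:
N = -35 (N = -3 + (-15 - 17) = -3 - 32 = -35)
(6 - 5)²*(28 + N) = (6 - 5)²*(28 - 35) = 1²*(-7) = 1*(-7) = -7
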